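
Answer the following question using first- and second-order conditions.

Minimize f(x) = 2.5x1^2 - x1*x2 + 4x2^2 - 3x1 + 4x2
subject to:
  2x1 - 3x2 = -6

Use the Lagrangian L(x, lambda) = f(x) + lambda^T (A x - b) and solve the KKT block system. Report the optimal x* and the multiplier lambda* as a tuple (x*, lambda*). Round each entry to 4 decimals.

Form the Lagrangian:
  L(x, lambda) = (1/2) x^T Q x + c^T x + lambda^T (A x - b)
Stationarity (grad_x L = 0): Q x + c + A^T lambda = 0.
Primal feasibility: A x = b.

This gives the KKT block system:
  [ Q   A^T ] [ x     ]   [-c ]
  [ A    0  ] [ lambda ] = [ b ]

Solving the linear system:
  x*      = (-1.1538, 1.2308)
  lambda* = (5)
  f(x*)   = 19.1923

x* = (-1.1538, 1.2308), lambda* = (5)


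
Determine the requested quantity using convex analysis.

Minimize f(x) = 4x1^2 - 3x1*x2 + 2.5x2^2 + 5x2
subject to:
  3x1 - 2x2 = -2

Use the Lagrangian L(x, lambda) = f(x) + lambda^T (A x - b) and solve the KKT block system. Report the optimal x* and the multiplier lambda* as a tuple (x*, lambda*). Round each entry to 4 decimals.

Form the Lagrangian:
  L(x, lambda) = (1/2) x^T Q x + c^T x + lambda^T (A x - b)
Stationarity (grad_x L = 0): Q x + c + A^T lambda = 0.
Primal feasibility: A x = b.

This gives the KKT block system:
  [ Q   A^T ] [ x     ]   [-c ]
  [ A    0  ] [ lambda ] = [ b ]

Solving the linear system:
  x*      = (-1.1707, -0.7561)
  lambda* = (2.3659)
  f(x*)   = 0.4756

x* = (-1.1707, -0.7561), lambda* = (2.3659)


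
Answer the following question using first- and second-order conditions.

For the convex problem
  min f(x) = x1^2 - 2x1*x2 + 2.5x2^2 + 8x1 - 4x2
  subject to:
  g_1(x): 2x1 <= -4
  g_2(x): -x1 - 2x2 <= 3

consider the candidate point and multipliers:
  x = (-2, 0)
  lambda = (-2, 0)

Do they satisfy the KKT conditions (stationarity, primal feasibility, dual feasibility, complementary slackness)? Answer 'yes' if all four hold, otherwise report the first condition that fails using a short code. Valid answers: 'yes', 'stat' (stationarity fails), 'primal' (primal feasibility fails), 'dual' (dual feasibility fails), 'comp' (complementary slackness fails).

Gradient of f: grad f(x) = Q x + c = (4, 0)
Constraint values g_i(x) = a_i^T x - b_i:
  g_1((-2, 0)) = 0
  g_2((-2, 0)) = -1
Stationarity residual: grad f(x) + sum_i lambda_i a_i = (0, 0)
  -> stationarity OK
Primal feasibility (all g_i <= 0): OK
Dual feasibility (all lambda_i >= 0): FAILS
Complementary slackness (lambda_i * g_i(x) = 0 for all i): OK

Verdict: the first failing condition is dual_feasibility -> dual.

dual


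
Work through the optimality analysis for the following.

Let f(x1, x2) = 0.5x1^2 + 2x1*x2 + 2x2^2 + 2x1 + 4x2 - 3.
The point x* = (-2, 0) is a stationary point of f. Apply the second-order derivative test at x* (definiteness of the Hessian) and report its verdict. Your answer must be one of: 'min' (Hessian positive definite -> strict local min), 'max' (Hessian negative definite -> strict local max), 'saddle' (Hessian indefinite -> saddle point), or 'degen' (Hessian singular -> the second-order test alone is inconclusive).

Compute the Hessian H = grad^2 f:
  H = [[1, 2], [2, 4]]
Verify stationarity: grad f(x*) = H x* + g = (0, 0).
Eigenvalues of H: 0, 5.
H has a zero eigenvalue (singular; positive semidefinite but not definite), so H is neither positive definite, negative definite, nor indefinite. The second-order test alone is inconclusive -> degen.
(Indeed, f is constant along the null direction of H through x*, so x* is not a strict local extremum.)

degen


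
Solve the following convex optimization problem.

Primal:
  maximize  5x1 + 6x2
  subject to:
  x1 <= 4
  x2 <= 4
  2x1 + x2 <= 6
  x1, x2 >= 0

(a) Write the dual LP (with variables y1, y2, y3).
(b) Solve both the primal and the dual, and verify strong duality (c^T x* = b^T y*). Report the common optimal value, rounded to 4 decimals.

The standard primal-dual pair for 'max c^T x s.t. A x <= b, x >= 0' is:
  Dual:  min b^T y  s.t.  A^T y >= c,  y >= 0.

So the dual LP is:
  minimize  4y1 + 4y2 + 6y3
  subject to:
    y1 + 2y3 >= 5
    y2 + y3 >= 6
    y1, y2, y3 >= 0

Solving the primal: x* = (1, 4).
  primal value c^T x* = 29.
Solving the dual: y* = (0, 3.5, 2.5).
  dual value b^T y* = 29.
Strong duality: c^T x* = b^T y*. Confirmed.

29


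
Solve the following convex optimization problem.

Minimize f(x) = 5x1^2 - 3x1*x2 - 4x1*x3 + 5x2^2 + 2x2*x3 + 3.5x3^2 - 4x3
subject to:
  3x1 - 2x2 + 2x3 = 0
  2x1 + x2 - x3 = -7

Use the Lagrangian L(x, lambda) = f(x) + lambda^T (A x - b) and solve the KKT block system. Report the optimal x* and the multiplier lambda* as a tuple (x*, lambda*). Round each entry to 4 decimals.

Form the Lagrangian:
  L(x, lambda) = (1/2) x^T Q x + c^T x + lambda^T (A x - b)
Stationarity (grad_x L = 0): Q x + c + A^T lambda = 0.
Primal feasibility: A x = b.

This gives the KKT block system:
  [ Q   A^T ] [ x     ]   [-c ]
  [ A    0  ] [ lambda ] = [ b ]

Solving the linear system:
  x*      = (-2, -1.7619, 1.2381)
  lambda* = (0.1973, 9.5374)
  f(x*)   = 30.9048

x* = (-2, -1.7619, 1.2381), lambda* = (0.1973, 9.5374)


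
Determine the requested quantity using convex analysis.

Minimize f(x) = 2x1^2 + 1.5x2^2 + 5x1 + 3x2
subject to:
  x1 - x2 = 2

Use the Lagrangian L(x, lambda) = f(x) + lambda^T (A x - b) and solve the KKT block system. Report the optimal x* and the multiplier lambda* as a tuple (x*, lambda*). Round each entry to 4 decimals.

Form the Lagrangian:
  L(x, lambda) = (1/2) x^T Q x + c^T x + lambda^T (A x - b)
Stationarity (grad_x L = 0): Q x + c + A^T lambda = 0.
Primal feasibility: A x = b.

This gives the KKT block system:
  [ Q   A^T ] [ x     ]   [-c ]
  [ A    0  ] [ lambda ] = [ b ]

Solving the linear system:
  x*      = (-0.2857, -2.2857)
  lambda* = (-3.8571)
  f(x*)   = -0.2857

x* = (-0.2857, -2.2857), lambda* = (-3.8571)


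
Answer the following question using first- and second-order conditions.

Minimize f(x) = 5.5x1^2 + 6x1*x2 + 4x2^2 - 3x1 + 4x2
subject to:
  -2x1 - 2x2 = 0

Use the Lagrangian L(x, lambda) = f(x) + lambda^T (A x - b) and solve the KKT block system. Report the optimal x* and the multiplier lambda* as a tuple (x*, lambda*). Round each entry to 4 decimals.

Form the Lagrangian:
  L(x, lambda) = (1/2) x^T Q x + c^T x + lambda^T (A x - b)
Stationarity (grad_x L = 0): Q x + c + A^T lambda = 0.
Primal feasibility: A x = b.

This gives the KKT block system:
  [ Q   A^T ] [ x     ]   [-c ]
  [ A    0  ] [ lambda ] = [ b ]

Solving the linear system:
  x*      = (1, -1)
  lambda* = (1)
  f(x*)   = -3.5

x* = (1, -1), lambda* = (1)


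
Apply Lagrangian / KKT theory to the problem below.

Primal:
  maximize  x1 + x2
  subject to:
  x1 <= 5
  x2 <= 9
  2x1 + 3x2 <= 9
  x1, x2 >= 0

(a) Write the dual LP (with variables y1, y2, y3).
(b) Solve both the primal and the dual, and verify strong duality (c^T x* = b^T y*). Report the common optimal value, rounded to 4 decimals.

The standard primal-dual pair for 'max c^T x s.t. A x <= b, x >= 0' is:
  Dual:  min b^T y  s.t.  A^T y >= c,  y >= 0.

So the dual LP is:
  minimize  5y1 + 9y2 + 9y3
  subject to:
    y1 + 2y3 >= 1
    y2 + 3y3 >= 1
    y1, y2, y3 >= 0

Solving the primal: x* = (4.5, 0).
  primal value c^T x* = 4.5.
Solving the dual: y* = (0, 0, 0.5).
  dual value b^T y* = 4.5.
Strong duality: c^T x* = b^T y*. Confirmed.

4.5


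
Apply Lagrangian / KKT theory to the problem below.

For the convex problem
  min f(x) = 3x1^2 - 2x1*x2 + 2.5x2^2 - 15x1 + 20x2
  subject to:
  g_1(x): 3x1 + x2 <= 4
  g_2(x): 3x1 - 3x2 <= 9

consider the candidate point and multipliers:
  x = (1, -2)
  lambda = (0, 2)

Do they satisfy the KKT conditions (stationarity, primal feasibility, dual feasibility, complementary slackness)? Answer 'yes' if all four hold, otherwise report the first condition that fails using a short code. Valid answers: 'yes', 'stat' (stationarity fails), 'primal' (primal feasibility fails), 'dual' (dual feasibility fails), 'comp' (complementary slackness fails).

Gradient of f: grad f(x) = Q x + c = (-5, 8)
Constraint values g_i(x) = a_i^T x - b_i:
  g_1((1, -2)) = -3
  g_2((1, -2)) = 0
Stationarity residual: grad f(x) + sum_i lambda_i a_i = (1, 2)
  -> stationarity FAILS
Primal feasibility (all g_i <= 0): OK
Dual feasibility (all lambda_i >= 0): OK
Complementary slackness (lambda_i * g_i(x) = 0 for all i): OK

Verdict: the first failing condition is stationarity -> stat.

stat


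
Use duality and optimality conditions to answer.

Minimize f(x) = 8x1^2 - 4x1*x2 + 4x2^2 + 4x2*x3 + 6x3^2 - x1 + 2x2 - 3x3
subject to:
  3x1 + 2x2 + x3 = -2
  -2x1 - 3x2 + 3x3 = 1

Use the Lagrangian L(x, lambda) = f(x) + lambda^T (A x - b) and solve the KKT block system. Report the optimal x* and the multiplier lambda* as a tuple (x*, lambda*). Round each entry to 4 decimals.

Form the Lagrangian:
  L(x, lambda) = (1/2) x^T Q x + c^T x + lambda^T (A x - b)
Stationarity (grad_x L = 0): Q x + c + A^T lambda = 0.
Primal feasibility: A x = b.

This gives the KKT block system:
  [ Q   A^T ] [ x     ]   [-c ]
  [ A    0  ] [ lambda ] = [ b ]

Solving the linear system:
  x*      = (-0.3372, -0.3656, -0.2571)
  lambda* = (2.7176, 1.6101)
  f(x*)   = 2.1012

x* = (-0.3372, -0.3656, -0.2571), lambda* = (2.7176, 1.6101)


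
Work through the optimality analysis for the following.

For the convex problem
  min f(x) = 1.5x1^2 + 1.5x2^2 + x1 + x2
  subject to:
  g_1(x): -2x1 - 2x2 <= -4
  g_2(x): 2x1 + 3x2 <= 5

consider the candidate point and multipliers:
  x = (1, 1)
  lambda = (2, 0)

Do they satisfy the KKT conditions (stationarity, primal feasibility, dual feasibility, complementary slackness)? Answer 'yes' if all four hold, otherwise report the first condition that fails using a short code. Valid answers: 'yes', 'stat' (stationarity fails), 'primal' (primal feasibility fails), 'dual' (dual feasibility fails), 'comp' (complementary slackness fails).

Gradient of f: grad f(x) = Q x + c = (4, 4)
Constraint values g_i(x) = a_i^T x - b_i:
  g_1((1, 1)) = 0
  g_2((1, 1)) = 0
Stationarity residual: grad f(x) + sum_i lambda_i a_i = (0, 0)
  -> stationarity OK
Primal feasibility (all g_i <= 0): OK
Dual feasibility (all lambda_i >= 0): OK
Complementary slackness (lambda_i * g_i(x) = 0 for all i): OK

Verdict: yes, KKT holds.

yes


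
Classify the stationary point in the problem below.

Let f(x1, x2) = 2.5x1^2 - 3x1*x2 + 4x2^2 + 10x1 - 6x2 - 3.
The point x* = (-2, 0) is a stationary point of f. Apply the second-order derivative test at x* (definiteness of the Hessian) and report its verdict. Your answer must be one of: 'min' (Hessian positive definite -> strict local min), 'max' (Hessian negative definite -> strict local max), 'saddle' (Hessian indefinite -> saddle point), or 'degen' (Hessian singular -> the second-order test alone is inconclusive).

Compute the Hessian H = grad^2 f:
  H = [[5, -3], [-3, 8]]
Verify stationarity: grad f(x*) = H x* + g = (0, 0).
Eigenvalues of H: 3.1459, 9.8541.
Both eigenvalues > 0, so H is positive definite -> x* is a strict local min.

min


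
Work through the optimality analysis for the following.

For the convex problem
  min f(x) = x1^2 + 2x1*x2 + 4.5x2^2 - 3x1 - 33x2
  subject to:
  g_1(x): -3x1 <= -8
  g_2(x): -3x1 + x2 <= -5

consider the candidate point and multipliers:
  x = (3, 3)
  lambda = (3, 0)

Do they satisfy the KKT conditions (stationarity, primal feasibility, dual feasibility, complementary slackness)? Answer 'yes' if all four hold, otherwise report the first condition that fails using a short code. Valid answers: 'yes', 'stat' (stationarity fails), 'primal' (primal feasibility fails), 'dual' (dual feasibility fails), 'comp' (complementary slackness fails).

Gradient of f: grad f(x) = Q x + c = (9, 0)
Constraint values g_i(x) = a_i^T x - b_i:
  g_1((3, 3)) = -1
  g_2((3, 3)) = -1
Stationarity residual: grad f(x) + sum_i lambda_i a_i = (0, 0)
  -> stationarity OK
Primal feasibility (all g_i <= 0): OK
Dual feasibility (all lambda_i >= 0): OK
Complementary slackness (lambda_i * g_i(x) = 0 for all i): FAILS

Verdict: the first failing condition is complementary_slackness -> comp.

comp


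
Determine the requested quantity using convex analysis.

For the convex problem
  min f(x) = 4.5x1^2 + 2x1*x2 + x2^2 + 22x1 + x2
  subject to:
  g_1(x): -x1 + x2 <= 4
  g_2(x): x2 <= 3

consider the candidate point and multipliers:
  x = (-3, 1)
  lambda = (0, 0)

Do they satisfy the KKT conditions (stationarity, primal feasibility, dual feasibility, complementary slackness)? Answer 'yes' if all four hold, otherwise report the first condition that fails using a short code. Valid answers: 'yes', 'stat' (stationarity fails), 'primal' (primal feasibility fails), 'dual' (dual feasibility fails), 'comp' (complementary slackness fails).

Gradient of f: grad f(x) = Q x + c = (-3, -3)
Constraint values g_i(x) = a_i^T x - b_i:
  g_1((-3, 1)) = 0
  g_2((-3, 1)) = -2
Stationarity residual: grad f(x) + sum_i lambda_i a_i = (-3, -3)
  -> stationarity FAILS
Primal feasibility (all g_i <= 0): OK
Dual feasibility (all lambda_i >= 0): OK
Complementary slackness (lambda_i * g_i(x) = 0 for all i): OK

Verdict: the first failing condition is stationarity -> stat.

stat


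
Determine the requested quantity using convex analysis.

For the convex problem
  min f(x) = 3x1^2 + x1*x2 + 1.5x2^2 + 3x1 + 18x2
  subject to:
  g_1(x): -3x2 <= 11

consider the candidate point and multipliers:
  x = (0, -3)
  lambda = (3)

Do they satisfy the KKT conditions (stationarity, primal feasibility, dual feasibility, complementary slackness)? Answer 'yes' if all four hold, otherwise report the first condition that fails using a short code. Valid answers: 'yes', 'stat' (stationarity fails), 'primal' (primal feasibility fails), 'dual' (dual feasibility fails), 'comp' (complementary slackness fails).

Gradient of f: grad f(x) = Q x + c = (0, 9)
Constraint values g_i(x) = a_i^T x - b_i:
  g_1((0, -3)) = -2
Stationarity residual: grad f(x) + sum_i lambda_i a_i = (0, 0)
  -> stationarity OK
Primal feasibility (all g_i <= 0): OK
Dual feasibility (all lambda_i >= 0): OK
Complementary slackness (lambda_i * g_i(x) = 0 for all i): FAILS

Verdict: the first failing condition is complementary_slackness -> comp.

comp


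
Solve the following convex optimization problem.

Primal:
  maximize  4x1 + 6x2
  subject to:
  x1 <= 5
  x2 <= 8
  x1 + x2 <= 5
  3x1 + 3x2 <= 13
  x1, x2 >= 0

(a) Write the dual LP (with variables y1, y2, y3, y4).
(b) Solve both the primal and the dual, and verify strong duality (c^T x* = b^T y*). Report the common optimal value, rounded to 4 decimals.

The standard primal-dual pair for 'max c^T x s.t. A x <= b, x >= 0' is:
  Dual:  min b^T y  s.t.  A^T y >= c,  y >= 0.

So the dual LP is:
  minimize  5y1 + 8y2 + 5y3 + 13y4
  subject to:
    y1 + y3 + 3y4 >= 4
    y2 + y3 + 3y4 >= 6
    y1, y2, y3, y4 >= 0

Solving the primal: x* = (0, 4.3333).
  primal value c^T x* = 26.
Solving the dual: y* = (0, 0, 0, 2).
  dual value b^T y* = 26.
Strong duality: c^T x* = b^T y*. Confirmed.

26


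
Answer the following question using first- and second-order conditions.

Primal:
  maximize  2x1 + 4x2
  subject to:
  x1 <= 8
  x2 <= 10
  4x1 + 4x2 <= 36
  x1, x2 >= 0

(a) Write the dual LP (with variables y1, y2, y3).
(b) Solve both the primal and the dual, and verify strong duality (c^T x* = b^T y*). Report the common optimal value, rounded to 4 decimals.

The standard primal-dual pair for 'max c^T x s.t. A x <= b, x >= 0' is:
  Dual:  min b^T y  s.t.  A^T y >= c,  y >= 0.

So the dual LP is:
  minimize  8y1 + 10y2 + 36y3
  subject to:
    y1 + 4y3 >= 2
    y2 + 4y3 >= 4
    y1, y2, y3 >= 0

Solving the primal: x* = (0, 9).
  primal value c^T x* = 36.
Solving the dual: y* = (0, 0, 1).
  dual value b^T y* = 36.
Strong duality: c^T x* = b^T y*. Confirmed.

36


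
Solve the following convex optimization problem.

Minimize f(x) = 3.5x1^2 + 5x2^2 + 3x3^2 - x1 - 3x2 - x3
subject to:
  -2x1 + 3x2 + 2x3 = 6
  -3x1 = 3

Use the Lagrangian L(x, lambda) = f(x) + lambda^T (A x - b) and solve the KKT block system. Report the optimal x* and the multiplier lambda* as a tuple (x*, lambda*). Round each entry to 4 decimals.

Form the Lagrangian:
  L(x, lambda) = (1/2) x^T Q x + c^T x + lambda^T (A x - b)
Stationarity (grad_x L = 0): Q x + c + A^T lambda = 0.
Primal feasibility: A x = b.

This gives the KKT block system:
  [ Q   A^T ] [ x     ]   [-c ]
  [ A    0  ] [ lambda ] = [ b ]

Solving the linear system:
  x*      = (-1, 0.8298, 0.7553)
  lambda* = (-1.766, -1.4894)
  f(x*)   = 6.4096

x* = (-1, 0.8298, 0.7553), lambda* = (-1.766, -1.4894)


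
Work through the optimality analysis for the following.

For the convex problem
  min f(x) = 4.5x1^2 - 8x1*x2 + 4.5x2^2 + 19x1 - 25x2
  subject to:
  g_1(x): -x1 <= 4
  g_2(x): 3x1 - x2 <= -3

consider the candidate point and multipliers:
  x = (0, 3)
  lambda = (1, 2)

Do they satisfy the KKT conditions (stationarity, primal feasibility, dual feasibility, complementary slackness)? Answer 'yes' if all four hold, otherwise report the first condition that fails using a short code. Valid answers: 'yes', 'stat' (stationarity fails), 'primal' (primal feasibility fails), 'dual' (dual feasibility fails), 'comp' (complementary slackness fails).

Gradient of f: grad f(x) = Q x + c = (-5, 2)
Constraint values g_i(x) = a_i^T x - b_i:
  g_1((0, 3)) = -4
  g_2((0, 3)) = 0
Stationarity residual: grad f(x) + sum_i lambda_i a_i = (0, 0)
  -> stationarity OK
Primal feasibility (all g_i <= 0): OK
Dual feasibility (all lambda_i >= 0): OK
Complementary slackness (lambda_i * g_i(x) = 0 for all i): FAILS

Verdict: the first failing condition is complementary_slackness -> comp.

comp


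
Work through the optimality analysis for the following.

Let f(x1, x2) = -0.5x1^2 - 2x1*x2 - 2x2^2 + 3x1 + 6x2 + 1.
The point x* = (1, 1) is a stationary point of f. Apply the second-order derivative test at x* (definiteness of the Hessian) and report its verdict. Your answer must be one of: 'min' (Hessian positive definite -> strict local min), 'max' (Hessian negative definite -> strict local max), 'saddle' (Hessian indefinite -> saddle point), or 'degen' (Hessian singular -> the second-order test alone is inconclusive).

Compute the Hessian H = grad^2 f:
  H = [[-1, -2], [-2, -4]]
Verify stationarity: grad f(x*) = H x* + g = (0, 0).
Eigenvalues of H: -5, 0.
H has a zero eigenvalue (singular; negative semidefinite but not definite), so H is neither positive definite, negative definite, nor indefinite. The second-order test alone is inconclusive -> degen.
(Indeed, f is constant along the null direction of H through x*, so x* is not a strict local extremum.)

degen


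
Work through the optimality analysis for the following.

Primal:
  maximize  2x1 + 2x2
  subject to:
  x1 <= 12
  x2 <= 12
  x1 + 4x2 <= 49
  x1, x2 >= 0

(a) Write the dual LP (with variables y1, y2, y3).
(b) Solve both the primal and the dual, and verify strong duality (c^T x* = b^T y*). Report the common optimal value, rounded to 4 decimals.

The standard primal-dual pair for 'max c^T x s.t. A x <= b, x >= 0' is:
  Dual:  min b^T y  s.t.  A^T y >= c,  y >= 0.

So the dual LP is:
  minimize  12y1 + 12y2 + 49y3
  subject to:
    y1 + y3 >= 2
    y2 + 4y3 >= 2
    y1, y2, y3 >= 0

Solving the primal: x* = (12, 9.25).
  primal value c^T x* = 42.5.
Solving the dual: y* = (1.5, 0, 0.5).
  dual value b^T y* = 42.5.
Strong duality: c^T x* = b^T y*. Confirmed.

42.5


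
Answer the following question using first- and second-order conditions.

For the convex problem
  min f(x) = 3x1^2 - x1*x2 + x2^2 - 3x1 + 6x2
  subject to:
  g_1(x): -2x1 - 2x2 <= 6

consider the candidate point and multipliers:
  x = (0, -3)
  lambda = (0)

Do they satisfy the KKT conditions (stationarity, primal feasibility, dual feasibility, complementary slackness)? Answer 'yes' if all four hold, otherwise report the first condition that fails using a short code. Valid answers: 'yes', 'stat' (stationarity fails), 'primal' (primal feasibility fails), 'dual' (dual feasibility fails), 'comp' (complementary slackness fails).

Gradient of f: grad f(x) = Q x + c = (0, 0)
Constraint values g_i(x) = a_i^T x - b_i:
  g_1((0, -3)) = 0
Stationarity residual: grad f(x) + sum_i lambda_i a_i = (0, 0)
  -> stationarity OK
Primal feasibility (all g_i <= 0): OK
Dual feasibility (all lambda_i >= 0): OK
Complementary slackness (lambda_i * g_i(x) = 0 for all i): OK

Verdict: yes, KKT holds.

yes


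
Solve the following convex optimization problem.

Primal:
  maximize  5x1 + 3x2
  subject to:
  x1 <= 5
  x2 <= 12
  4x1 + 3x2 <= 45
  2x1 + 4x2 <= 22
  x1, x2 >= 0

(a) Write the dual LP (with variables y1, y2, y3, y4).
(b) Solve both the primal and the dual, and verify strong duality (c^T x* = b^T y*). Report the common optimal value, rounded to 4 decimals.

The standard primal-dual pair for 'max c^T x s.t. A x <= b, x >= 0' is:
  Dual:  min b^T y  s.t.  A^T y >= c,  y >= 0.

So the dual LP is:
  minimize  5y1 + 12y2 + 45y3 + 22y4
  subject to:
    y1 + 4y3 + 2y4 >= 5
    y2 + 3y3 + 4y4 >= 3
    y1, y2, y3, y4 >= 0

Solving the primal: x* = (5, 3).
  primal value c^T x* = 34.
Solving the dual: y* = (3.5, 0, 0, 0.75).
  dual value b^T y* = 34.
Strong duality: c^T x* = b^T y*. Confirmed.

34


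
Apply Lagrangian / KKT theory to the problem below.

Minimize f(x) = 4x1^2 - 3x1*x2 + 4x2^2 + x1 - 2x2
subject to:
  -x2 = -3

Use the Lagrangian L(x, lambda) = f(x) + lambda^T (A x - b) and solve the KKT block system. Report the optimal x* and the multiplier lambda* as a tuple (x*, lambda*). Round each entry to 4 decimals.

Form the Lagrangian:
  L(x, lambda) = (1/2) x^T Q x + c^T x + lambda^T (A x - b)
Stationarity (grad_x L = 0): Q x + c + A^T lambda = 0.
Primal feasibility: A x = b.

This gives the KKT block system:
  [ Q   A^T ] [ x     ]   [-c ]
  [ A    0  ] [ lambda ] = [ b ]

Solving the linear system:
  x*      = (1, 3)
  lambda* = (19)
  f(x*)   = 26

x* = (1, 3), lambda* = (19)


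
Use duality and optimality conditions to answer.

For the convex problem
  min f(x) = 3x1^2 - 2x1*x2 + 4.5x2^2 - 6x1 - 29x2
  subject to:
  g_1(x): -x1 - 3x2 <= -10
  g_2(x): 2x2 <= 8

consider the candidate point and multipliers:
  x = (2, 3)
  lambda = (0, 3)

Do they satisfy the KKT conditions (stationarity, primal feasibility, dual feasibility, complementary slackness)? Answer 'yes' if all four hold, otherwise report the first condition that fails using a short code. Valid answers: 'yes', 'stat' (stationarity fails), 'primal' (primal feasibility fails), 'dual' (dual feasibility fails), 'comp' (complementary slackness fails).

Gradient of f: grad f(x) = Q x + c = (0, -6)
Constraint values g_i(x) = a_i^T x - b_i:
  g_1((2, 3)) = -1
  g_2((2, 3)) = -2
Stationarity residual: grad f(x) + sum_i lambda_i a_i = (0, 0)
  -> stationarity OK
Primal feasibility (all g_i <= 0): OK
Dual feasibility (all lambda_i >= 0): OK
Complementary slackness (lambda_i * g_i(x) = 0 for all i): FAILS

Verdict: the first failing condition is complementary_slackness -> comp.

comp


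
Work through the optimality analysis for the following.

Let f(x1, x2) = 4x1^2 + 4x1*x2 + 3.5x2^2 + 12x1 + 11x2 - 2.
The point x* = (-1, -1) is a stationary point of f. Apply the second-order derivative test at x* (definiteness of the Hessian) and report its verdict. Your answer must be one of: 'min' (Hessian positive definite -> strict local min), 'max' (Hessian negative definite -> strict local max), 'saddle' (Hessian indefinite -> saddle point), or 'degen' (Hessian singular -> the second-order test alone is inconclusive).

Compute the Hessian H = grad^2 f:
  H = [[8, 4], [4, 7]]
Verify stationarity: grad f(x*) = H x* + g = (0, 0).
Eigenvalues of H: 3.4689, 11.5311.
Both eigenvalues > 0, so H is positive definite -> x* is a strict local min.

min


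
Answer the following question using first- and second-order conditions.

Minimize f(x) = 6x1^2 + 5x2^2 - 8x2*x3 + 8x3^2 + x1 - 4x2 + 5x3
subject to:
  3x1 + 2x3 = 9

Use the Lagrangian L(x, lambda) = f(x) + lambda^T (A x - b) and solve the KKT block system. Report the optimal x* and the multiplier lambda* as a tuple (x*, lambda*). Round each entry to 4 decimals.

Form the Lagrangian:
  L(x, lambda) = (1/2) x^T Q x + c^T x + lambda^T (A x - b)
Stationarity (grad_x L = 0): Q x + c + A^T lambda = 0.
Primal feasibility: A x = b.

This gives the KKT block system:
  [ Q   A^T ] [ x     ]   [-c ]
  [ A    0  ] [ lambda ] = [ b ]

Solving the linear system:
  x*      = (1.9792, 1.625, 1.5312)
  lambda* = (-8.25)
  f(x*)   = 38.6927

x* = (1.9792, 1.625, 1.5312), lambda* = (-8.25)


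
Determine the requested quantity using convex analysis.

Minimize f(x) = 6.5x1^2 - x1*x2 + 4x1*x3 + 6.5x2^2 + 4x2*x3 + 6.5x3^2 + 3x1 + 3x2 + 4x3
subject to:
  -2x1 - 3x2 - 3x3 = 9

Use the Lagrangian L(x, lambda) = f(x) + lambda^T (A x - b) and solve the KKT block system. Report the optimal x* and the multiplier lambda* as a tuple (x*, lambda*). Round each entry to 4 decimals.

Form the Lagrangian:
  L(x, lambda) = (1/2) x^T Q x + c^T x + lambda^T (A x - b)
Stationarity (grad_x L = 0): Q x + c + A^T lambda = 0.
Primal feasibility: A x = b.

This gives the KKT block system:
  [ Q   A^T ] [ x     ]   [-c ]
  [ A    0  ] [ lambda ] = [ b ]

Solving the linear system:
  x*      = (-0.9627, -1.391, -0.9673)
  lambda* = (-5.9963)
  f(x*)   = 21.5184

x* = (-0.9627, -1.391, -0.9673), lambda* = (-5.9963)


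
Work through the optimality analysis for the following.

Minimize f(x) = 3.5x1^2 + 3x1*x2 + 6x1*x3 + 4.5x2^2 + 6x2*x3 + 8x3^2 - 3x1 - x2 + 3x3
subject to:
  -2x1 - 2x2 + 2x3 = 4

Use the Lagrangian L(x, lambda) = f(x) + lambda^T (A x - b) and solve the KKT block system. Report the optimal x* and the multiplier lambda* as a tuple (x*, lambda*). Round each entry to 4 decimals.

Form the Lagrangian:
  L(x, lambda) = (1/2) x^T Q x + c^T x + lambda^T (A x - b)
Stationarity (grad_x L = 0): Q x + c + A^T lambda = 0.
Primal feasibility: A x = b.

This gives the KKT block system:
  [ Q   A^T ] [ x     ]   [-c ]
  [ A    0  ] [ lambda ] = [ b ]

Solving the linear system:
  x*      = (-0.6048, -0.7365, 0.6587)
  lambda* = (-2.7455)
  f(x*)   = 7.7545

x* = (-0.6048, -0.7365, 0.6587), lambda* = (-2.7455)


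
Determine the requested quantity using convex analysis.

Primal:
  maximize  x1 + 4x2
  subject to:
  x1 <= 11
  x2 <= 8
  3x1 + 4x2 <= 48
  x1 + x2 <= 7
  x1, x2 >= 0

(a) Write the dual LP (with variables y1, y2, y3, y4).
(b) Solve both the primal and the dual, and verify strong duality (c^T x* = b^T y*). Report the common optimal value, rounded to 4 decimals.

The standard primal-dual pair for 'max c^T x s.t. A x <= b, x >= 0' is:
  Dual:  min b^T y  s.t.  A^T y >= c,  y >= 0.

So the dual LP is:
  minimize  11y1 + 8y2 + 48y3 + 7y4
  subject to:
    y1 + 3y3 + y4 >= 1
    y2 + 4y3 + y4 >= 4
    y1, y2, y3, y4 >= 0

Solving the primal: x* = (0, 7).
  primal value c^T x* = 28.
Solving the dual: y* = (0, 0, 0, 4).
  dual value b^T y* = 28.
Strong duality: c^T x* = b^T y*. Confirmed.

28


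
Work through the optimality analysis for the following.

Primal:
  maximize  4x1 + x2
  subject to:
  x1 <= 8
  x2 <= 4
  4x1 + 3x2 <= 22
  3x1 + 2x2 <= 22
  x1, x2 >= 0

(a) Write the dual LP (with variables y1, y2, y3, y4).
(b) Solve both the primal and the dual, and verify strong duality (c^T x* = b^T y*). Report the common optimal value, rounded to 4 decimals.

The standard primal-dual pair for 'max c^T x s.t. A x <= b, x >= 0' is:
  Dual:  min b^T y  s.t.  A^T y >= c,  y >= 0.

So the dual LP is:
  minimize  8y1 + 4y2 + 22y3 + 22y4
  subject to:
    y1 + 4y3 + 3y4 >= 4
    y2 + 3y3 + 2y4 >= 1
    y1, y2, y3, y4 >= 0

Solving the primal: x* = (5.5, 0).
  primal value c^T x* = 22.
Solving the dual: y* = (0, 0, 1, 0).
  dual value b^T y* = 22.
Strong duality: c^T x* = b^T y*. Confirmed.

22


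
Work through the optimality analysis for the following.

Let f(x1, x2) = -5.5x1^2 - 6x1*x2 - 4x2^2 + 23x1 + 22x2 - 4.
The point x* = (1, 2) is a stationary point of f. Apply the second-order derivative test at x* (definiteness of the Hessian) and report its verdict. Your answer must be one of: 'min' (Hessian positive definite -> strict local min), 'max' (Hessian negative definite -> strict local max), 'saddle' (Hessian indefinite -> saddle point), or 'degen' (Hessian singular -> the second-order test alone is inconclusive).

Compute the Hessian H = grad^2 f:
  H = [[-11, -6], [-6, -8]]
Verify stationarity: grad f(x*) = H x* + g = (0, 0).
Eigenvalues of H: -15.6847, -3.3153.
Both eigenvalues < 0, so H is negative definite -> x* is a strict local max.

max


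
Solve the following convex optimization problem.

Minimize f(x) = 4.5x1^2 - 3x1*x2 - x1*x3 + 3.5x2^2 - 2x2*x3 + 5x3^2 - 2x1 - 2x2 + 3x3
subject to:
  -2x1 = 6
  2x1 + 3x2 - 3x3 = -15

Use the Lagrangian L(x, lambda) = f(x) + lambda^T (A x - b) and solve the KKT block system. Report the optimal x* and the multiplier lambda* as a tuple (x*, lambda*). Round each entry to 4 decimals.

Form the Lagrangian:
  L(x, lambda) = (1/2) x^T Q x + c^T x + lambda^T (A x - b)
Stationarity (grad_x L = 0): Q x + c + A^T lambda = 0.
Primal feasibility: A x = b.

This gives the KKT block system:
  [ Q   A^T ] [ x     ]   [-c ]
  [ A    0  ] [ lambda ] = [ b ]

Solving the linear system:
  x*      = (-3, -2.8462, 0.1538)
  lambda* = (-5.8974, 4.4103)
  f(x*)   = 56.8462

x* = (-3, -2.8462, 0.1538), lambda* = (-5.8974, 4.4103)


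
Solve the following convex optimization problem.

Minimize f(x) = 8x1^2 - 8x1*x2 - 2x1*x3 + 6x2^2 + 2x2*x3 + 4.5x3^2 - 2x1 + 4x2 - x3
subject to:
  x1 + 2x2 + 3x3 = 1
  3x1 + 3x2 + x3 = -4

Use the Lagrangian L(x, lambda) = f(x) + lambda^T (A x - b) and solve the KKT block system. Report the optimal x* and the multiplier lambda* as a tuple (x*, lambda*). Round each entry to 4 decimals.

Form the Lagrangian:
  L(x, lambda) = (1/2) x^T Q x + c^T x + lambda^T (A x - b)
Stationarity (grad_x L = 0): Q x + c + A^T lambda = 0.
Primal feasibility: A x = b.

This gives the KKT block system:
  [ Q   A^T ] [ x     ]   [-c ]
  [ A    0  ] [ lambda ] = [ b ]

Solving the linear system:
  x*      = (-0.6479, -1.1166, 1.2937)
  lambda* = (-4.3925, 3.4713)
  f(x*)   = 6.9066

x* = (-0.6479, -1.1166, 1.2937), lambda* = (-4.3925, 3.4713)


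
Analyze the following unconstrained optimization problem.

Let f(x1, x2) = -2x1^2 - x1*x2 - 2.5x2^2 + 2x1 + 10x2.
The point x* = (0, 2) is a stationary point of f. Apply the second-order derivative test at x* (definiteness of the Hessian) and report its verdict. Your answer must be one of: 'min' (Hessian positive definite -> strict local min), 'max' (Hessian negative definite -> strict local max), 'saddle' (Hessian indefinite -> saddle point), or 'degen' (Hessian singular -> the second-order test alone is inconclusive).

Compute the Hessian H = grad^2 f:
  H = [[-4, -1], [-1, -5]]
Verify stationarity: grad f(x*) = H x* + g = (0, 0).
Eigenvalues of H: -5.618, -3.382.
Both eigenvalues < 0, so H is negative definite -> x* is a strict local max.

max


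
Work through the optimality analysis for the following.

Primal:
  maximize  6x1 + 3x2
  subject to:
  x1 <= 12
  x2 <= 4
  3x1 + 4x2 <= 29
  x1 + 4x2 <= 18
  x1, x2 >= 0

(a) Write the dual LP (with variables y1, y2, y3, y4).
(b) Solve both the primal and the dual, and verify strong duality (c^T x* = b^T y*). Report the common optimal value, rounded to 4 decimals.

The standard primal-dual pair for 'max c^T x s.t. A x <= b, x >= 0' is:
  Dual:  min b^T y  s.t.  A^T y >= c,  y >= 0.

So the dual LP is:
  minimize  12y1 + 4y2 + 29y3 + 18y4
  subject to:
    y1 + 3y3 + y4 >= 6
    y2 + 4y3 + 4y4 >= 3
    y1, y2, y3, y4 >= 0

Solving the primal: x* = (9.6667, 0).
  primal value c^T x* = 58.
Solving the dual: y* = (0, 0, 2, 0).
  dual value b^T y* = 58.
Strong duality: c^T x* = b^T y*. Confirmed.

58


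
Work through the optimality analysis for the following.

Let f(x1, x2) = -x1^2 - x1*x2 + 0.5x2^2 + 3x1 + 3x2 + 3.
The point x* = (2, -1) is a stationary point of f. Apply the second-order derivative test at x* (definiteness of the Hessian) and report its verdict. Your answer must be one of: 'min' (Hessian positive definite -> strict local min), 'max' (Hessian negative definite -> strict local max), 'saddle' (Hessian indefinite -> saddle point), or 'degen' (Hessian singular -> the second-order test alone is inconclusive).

Compute the Hessian H = grad^2 f:
  H = [[-2, -1], [-1, 1]]
Verify stationarity: grad f(x*) = H x* + g = (0, 0).
Eigenvalues of H: -2.3028, 1.3028.
Eigenvalues have mixed signs, so H is indefinite -> x* is a saddle point.

saddle


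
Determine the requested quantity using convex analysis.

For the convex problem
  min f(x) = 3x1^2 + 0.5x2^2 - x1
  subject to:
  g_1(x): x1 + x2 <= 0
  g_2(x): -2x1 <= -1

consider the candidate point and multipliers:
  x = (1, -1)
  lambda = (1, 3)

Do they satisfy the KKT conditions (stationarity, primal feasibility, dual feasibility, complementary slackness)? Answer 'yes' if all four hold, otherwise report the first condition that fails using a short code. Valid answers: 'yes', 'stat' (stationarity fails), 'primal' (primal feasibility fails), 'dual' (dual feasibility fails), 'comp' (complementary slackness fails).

Gradient of f: grad f(x) = Q x + c = (5, -1)
Constraint values g_i(x) = a_i^T x - b_i:
  g_1((1, -1)) = 0
  g_2((1, -1)) = -1
Stationarity residual: grad f(x) + sum_i lambda_i a_i = (0, 0)
  -> stationarity OK
Primal feasibility (all g_i <= 0): OK
Dual feasibility (all lambda_i >= 0): OK
Complementary slackness (lambda_i * g_i(x) = 0 for all i): FAILS

Verdict: the first failing condition is complementary_slackness -> comp.

comp


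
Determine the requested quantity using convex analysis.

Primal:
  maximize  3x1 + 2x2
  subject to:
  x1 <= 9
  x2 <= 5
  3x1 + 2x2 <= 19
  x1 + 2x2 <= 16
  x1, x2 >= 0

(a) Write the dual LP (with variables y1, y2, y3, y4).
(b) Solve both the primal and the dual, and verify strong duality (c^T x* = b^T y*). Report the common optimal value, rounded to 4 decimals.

The standard primal-dual pair for 'max c^T x s.t. A x <= b, x >= 0' is:
  Dual:  min b^T y  s.t.  A^T y >= c,  y >= 0.

So the dual LP is:
  minimize  9y1 + 5y2 + 19y3 + 16y4
  subject to:
    y1 + 3y3 + y4 >= 3
    y2 + 2y3 + 2y4 >= 2
    y1, y2, y3, y4 >= 0

Solving the primal: x* = (6.3333, 0).
  primal value c^T x* = 19.
Solving the dual: y* = (0, 0, 1, 0).
  dual value b^T y* = 19.
Strong duality: c^T x* = b^T y*. Confirmed.

19


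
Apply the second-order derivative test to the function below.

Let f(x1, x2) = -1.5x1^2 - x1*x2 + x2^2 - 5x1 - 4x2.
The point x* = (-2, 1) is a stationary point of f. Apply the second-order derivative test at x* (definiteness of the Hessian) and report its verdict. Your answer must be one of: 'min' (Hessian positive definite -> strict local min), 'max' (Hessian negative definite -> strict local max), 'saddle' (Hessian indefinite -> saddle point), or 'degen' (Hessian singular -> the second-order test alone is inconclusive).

Compute the Hessian H = grad^2 f:
  H = [[-3, -1], [-1, 2]]
Verify stationarity: grad f(x*) = H x* + g = (0, 0).
Eigenvalues of H: -3.1926, 2.1926.
Eigenvalues have mixed signs, so H is indefinite -> x* is a saddle point.

saddle


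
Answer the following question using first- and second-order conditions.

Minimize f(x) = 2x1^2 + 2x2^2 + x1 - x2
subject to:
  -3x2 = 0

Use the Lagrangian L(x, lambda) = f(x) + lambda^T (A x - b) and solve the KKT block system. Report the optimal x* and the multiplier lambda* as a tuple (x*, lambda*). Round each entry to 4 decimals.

Form the Lagrangian:
  L(x, lambda) = (1/2) x^T Q x + c^T x + lambda^T (A x - b)
Stationarity (grad_x L = 0): Q x + c + A^T lambda = 0.
Primal feasibility: A x = b.

This gives the KKT block system:
  [ Q   A^T ] [ x     ]   [-c ]
  [ A    0  ] [ lambda ] = [ b ]

Solving the linear system:
  x*      = (-0.25, 0)
  lambda* = (-0.3333)
  f(x*)   = -0.125

x* = (-0.25, 0), lambda* = (-0.3333)


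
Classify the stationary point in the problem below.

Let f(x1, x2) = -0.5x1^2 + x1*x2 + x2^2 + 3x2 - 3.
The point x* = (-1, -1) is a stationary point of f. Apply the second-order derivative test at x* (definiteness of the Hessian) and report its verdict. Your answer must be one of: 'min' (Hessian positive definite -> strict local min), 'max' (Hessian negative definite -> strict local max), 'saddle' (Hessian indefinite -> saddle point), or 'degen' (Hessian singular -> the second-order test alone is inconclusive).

Compute the Hessian H = grad^2 f:
  H = [[-1, 1], [1, 2]]
Verify stationarity: grad f(x*) = H x* + g = (0, 0).
Eigenvalues of H: -1.3028, 2.3028.
Eigenvalues have mixed signs, so H is indefinite -> x* is a saddle point.

saddle


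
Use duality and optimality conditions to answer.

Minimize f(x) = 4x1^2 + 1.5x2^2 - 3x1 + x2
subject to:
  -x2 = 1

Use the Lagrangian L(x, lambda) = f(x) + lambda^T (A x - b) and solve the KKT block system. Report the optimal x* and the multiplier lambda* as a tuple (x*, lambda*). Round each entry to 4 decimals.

Form the Lagrangian:
  L(x, lambda) = (1/2) x^T Q x + c^T x + lambda^T (A x - b)
Stationarity (grad_x L = 0): Q x + c + A^T lambda = 0.
Primal feasibility: A x = b.

This gives the KKT block system:
  [ Q   A^T ] [ x     ]   [-c ]
  [ A    0  ] [ lambda ] = [ b ]

Solving the linear system:
  x*      = (0.375, -1)
  lambda* = (-2)
  f(x*)   = -0.0625

x* = (0.375, -1), lambda* = (-2)


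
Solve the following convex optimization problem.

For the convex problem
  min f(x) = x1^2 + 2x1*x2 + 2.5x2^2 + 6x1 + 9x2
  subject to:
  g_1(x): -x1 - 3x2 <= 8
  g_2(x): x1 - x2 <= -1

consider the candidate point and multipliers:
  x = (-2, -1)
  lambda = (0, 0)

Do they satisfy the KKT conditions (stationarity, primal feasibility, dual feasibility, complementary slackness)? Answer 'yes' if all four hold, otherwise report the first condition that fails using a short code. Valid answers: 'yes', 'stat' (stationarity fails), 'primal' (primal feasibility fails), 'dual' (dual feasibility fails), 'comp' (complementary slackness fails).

Gradient of f: grad f(x) = Q x + c = (0, 0)
Constraint values g_i(x) = a_i^T x - b_i:
  g_1((-2, -1)) = -3
  g_2((-2, -1)) = 0
Stationarity residual: grad f(x) + sum_i lambda_i a_i = (0, 0)
  -> stationarity OK
Primal feasibility (all g_i <= 0): OK
Dual feasibility (all lambda_i >= 0): OK
Complementary slackness (lambda_i * g_i(x) = 0 for all i): OK

Verdict: yes, KKT holds.

yes


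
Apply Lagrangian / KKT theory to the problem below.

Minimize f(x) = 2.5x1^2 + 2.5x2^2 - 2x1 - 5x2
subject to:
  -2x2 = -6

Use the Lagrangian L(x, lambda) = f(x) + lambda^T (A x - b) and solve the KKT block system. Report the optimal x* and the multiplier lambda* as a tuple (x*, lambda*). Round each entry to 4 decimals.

Form the Lagrangian:
  L(x, lambda) = (1/2) x^T Q x + c^T x + lambda^T (A x - b)
Stationarity (grad_x L = 0): Q x + c + A^T lambda = 0.
Primal feasibility: A x = b.

This gives the KKT block system:
  [ Q   A^T ] [ x     ]   [-c ]
  [ A    0  ] [ lambda ] = [ b ]

Solving the linear system:
  x*      = (0.4, 3)
  lambda* = (5)
  f(x*)   = 7.1

x* = (0.4, 3), lambda* = (5)


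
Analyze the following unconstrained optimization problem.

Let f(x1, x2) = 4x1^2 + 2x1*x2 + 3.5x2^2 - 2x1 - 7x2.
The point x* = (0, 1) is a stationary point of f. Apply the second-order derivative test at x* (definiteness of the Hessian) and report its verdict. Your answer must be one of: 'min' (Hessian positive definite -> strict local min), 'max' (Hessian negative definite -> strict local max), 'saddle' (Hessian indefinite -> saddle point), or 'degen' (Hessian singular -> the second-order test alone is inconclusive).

Compute the Hessian H = grad^2 f:
  H = [[8, 2], [2, 7]]
Verify stationarity: grad f(x*) = H x* + g = (0, 0).
Eigenvalues of H: 5.4384, 9.5616.
Both eigenvalues > 0, so H is positive definite -> x* is a strict local min.

min


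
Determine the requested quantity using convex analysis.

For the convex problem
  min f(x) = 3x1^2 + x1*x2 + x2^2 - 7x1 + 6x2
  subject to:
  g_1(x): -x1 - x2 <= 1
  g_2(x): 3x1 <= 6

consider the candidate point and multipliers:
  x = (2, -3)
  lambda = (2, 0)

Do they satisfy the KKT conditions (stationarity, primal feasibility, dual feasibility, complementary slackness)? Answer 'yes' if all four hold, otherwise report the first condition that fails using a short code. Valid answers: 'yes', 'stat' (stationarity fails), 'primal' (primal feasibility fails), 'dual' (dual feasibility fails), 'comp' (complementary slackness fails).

Gradient of f: grad f(x) = Q x + c = (2, 2)
Constraint values g_i(x) = a_i^T x - b_i:
  g_1((2, -3)) = 0
  g_2((2, -3)) = 0
Stationarity residual: grad f(x) + sum_i lambda_i a_i = (0, 0)
  -> stationarity OK
Primal feasibility (all g_i <= 0): OK
Dual feasibility (all lambda_i >= 0): OK
Complementary slackness (lambda_i * g_i(x) = 0 for all i): OK

Verdict: yes, KKT holds.

yes
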